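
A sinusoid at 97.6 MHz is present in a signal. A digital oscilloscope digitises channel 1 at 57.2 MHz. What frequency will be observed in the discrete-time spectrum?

16.8 MHz

97.6 MHz mod fs = 40.4 MHz.
40.4 MHz > fs/2 = 28.6 MHz, folds to fs − 40.4 MHz = 16.8 MHz.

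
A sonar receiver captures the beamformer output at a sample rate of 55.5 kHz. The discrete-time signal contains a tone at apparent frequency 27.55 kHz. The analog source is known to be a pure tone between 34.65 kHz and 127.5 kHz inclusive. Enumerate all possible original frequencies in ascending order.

Frequencies that alias to 27.55 kHz are k·fs ± 27.55 kHz for integer k ≥ 0.
k=0: 27.55 kHz.
k=1: 27.95 kHz, 83.05 kHz.
k=2: 83.45 kHz, 138.55 kHz.
k=3: 138.95 kHz, 194.05 kHz.
Within [34.65 kHz, 127.5 kHz]: 83.05 kHz, 83.45 kHz.

83.05 kHz, 83.45 kHz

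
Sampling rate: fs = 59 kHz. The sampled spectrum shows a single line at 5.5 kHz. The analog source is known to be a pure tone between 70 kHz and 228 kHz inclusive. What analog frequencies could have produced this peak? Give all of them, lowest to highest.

Frequencies that alias to 5.5 kHz are k·fs ± 5.5 kHz for integer k ≥ 0.
k=0: 5.5 kHz.
k=1: 53.5 kHz, 64.5 kHz.
k=2: 112.5 kHz, 123.5 kHz.
k=3: 171.5 kHz, 182.5 kHz.
k=4: 230.5 kHz, 241.5 kHz.
Within [70 kHz, 228 kHz]: 112.5 kHz, 123.5 kHz, 171.5 kHz, 182.5 kHz.

112.5 kHz, 123.5 kHz, 171.5 kHz, 182.5 kHz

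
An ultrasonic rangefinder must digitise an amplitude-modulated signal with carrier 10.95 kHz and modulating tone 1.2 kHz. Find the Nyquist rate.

AM sidebands sit at fc ± fm = 9.75 kHz and 12.15 kHz.
Highest-frequency component: 12.15 kHz.
Nyquist rate = 2 × 12.15 kHz = 24.3 kHz.

24.3 kHz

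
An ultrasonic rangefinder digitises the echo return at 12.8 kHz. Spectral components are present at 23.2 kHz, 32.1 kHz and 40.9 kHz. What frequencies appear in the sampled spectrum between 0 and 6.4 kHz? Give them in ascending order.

2.4 kHz, 2.5 kHz, 6.3 kHz

fs/2 = 6.4 kHz.
23.2 kHz mod fs = 10.4 kHz.
10.4 kHz > fs/2 = 6.4 kHz, folds to fs − 10.4 kHz = 2.4 kHz.
32.1 kHz mod fs = 6.5 kHz.
6.5 kHz > fs/2 = 6.4 kHz, folds to fs − 6.5 kHz = 6.3 kHz.
40.9 kHz mod fs = 2.5 kHz.
2.5 kHz ≤ fs/2 = 6.4 kHz, appears at 2.5 kHz.
Distinct values: {2.4 kHz, 2.5 kHz, 6.3 kHz}.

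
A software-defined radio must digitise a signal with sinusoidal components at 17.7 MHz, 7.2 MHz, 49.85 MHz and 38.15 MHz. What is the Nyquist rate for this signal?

Highest-frequency component: 49.85 MHz.
Nyquist rate = 2 × 49.85 MHz = 99.7 MHz.

99.7 MHz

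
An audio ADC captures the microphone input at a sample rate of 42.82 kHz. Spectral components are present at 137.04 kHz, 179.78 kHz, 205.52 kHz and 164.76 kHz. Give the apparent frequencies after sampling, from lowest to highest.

6.52 kHz, 8.5 kHz, 8.58 kHz

fs/2 = 21.41 kHz.
137.04 kHz mod fs = 8.58 kHz.
8.58 kHz ≤ fs/2 = 21.41 kHz, appears at 8.58 kHz.
179.78 kHz mod fs = 8.5 kHz.
8.5 kHz ≤ fs/2 = 21.41 kHz, appears at 8.5 kHz.
205.52 kHz mod fs = 34.24 kHz.
34.24 kHz > fs/2 = 21.41 kHz, folds to fs − 34.24 kHz = 8.58 kHz.
164.76 kHz mod fs = 36.3 kHz.
36.3 kHz > fs/2 = 21.41 kHz, folds to fs − 36.3 kHz = 6.52 kHz.
Distinct values: {6.52 kHz, 8.5 kHz, 8.58 kHz}.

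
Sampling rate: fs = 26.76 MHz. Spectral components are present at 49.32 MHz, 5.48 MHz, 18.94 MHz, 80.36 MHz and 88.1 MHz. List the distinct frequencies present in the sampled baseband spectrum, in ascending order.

fs/2 = 13.38 MHz.
49.32 MHz mod fs = 22.56 MHz.
22.56 MHz > fs/2 = 13.38 MHz, folds to fs − 22.56 MHz = 4.2 MHz.
5.48 MHz ≤ fs/2 = 13.38 MHz, passes unchanged.
18.94 MHz > fs/2 = 13.38 MHz, folds to fs − 18.94 MHz = 7.82 MHz.
80.36 MHz mod fs = 0.08 MHz.
0.08 MHz ≤ fs/2 = 13.38 MHz, appears at 0.08 MHz.
88.1 MHz mod fs = 7.82 MHz.
7.82 MHz ≤ fs/2 = 13.38 MHz, appears at 7.82 MHz.
Distinct values: {0.08 MHz, 4.2 MHz, 5.48 MHz, 7.82 MHz}.

0.08 MHz, 4.2 MHz, 5.48 MHz, 7.82 MHz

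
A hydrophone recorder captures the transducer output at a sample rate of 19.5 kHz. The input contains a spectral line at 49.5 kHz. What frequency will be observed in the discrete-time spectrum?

49.5 kHz mod fs = 10.5 kHz.
10.5 kHz > fs/2 = 9.75 kHz, folds to fs − 10.5 kHz = 9 kHz.

9 kHz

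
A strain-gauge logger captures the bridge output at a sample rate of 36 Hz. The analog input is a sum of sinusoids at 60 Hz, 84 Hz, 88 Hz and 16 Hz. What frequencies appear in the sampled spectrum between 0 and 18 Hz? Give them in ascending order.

12 Hz, 16 Hz

fs/2 = 18 Hz.
60 Hz mod fs = 24 Hz.
24 Hz > fs/2 = 18 Hz, folds to fs − 24 Hz = 12 Hz.
84 Hz mod fs = 12 Hz.
12 Hz ≤ fs/2 = 18 Hz, appears at 12 Hz.
88 Hz mod fs = 16 Hz.
16 Hz ≤ fs/2 = 18 Hz, appears at 16 Hz.
16 Hz ≤ fs/2 = 18 Hz, passes unchanged.
Distinct values: {12 Hz, 16 Hz}.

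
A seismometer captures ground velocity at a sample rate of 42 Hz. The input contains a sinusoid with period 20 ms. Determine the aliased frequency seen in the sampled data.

T = 20 ms → f = 1/T = 50 Hz.
50 Hz mod fs = 8 Hz.
8 Hz ≤ fs/2 = 21 Hz, appears at 8 Hz.

8 Hz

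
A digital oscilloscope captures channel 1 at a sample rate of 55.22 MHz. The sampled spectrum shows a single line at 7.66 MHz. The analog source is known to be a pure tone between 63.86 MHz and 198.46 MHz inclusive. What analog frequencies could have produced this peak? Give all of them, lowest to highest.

102.78 MHz, 118.1 MHz, 158 MHz, 173.32 MHz

Frequencies that alias to 7.66 MHz are k·fs ± 7.66 MHz for integer k ≥ 0.
k=0: 7.66 MHz.
k=1: 47.56 MHz, 62.88 MHz.
k=2: 102.78 MHz, 118.1 MHz.
k=3: 158 MHz, 173.32 MHz.
k=4: 213.22 MHz, 228.54 MHz.
Within [63.86 MHz, 198.46 MHz]: 102.78 MHz, 118.1 MHz, 158 MHz, 173.32 MHz.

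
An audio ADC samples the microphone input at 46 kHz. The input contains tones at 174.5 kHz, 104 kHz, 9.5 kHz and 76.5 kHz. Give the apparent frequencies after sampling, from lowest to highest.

fs/2 = 23 kHz.
174.5 kHz mod fs = 36.5 kHz.
36.5 kHz > fs/2 = 23 kHz, folds to fs − 36.5 kHz = 9.5 kHz.
104 kHz mod fs = 12 kHz.
12 kHz ≤ fs/2 = 23 kHz, appears at 12 kHz.
9.5 kHz ≤ fs/2 = 23 kHz, passes unchanged.
76.5 kHz mod fs = 30.5 kHz.
30.5 kHz > fs/2 = 23 kHz, folds to fs − 30.5 kHz = 15.5 kHz.
Distinct values: {9.5 kHz, 12 kHz, 15.5 kHz}.

9.5 kHz, 12 kHz, 15.5 kHz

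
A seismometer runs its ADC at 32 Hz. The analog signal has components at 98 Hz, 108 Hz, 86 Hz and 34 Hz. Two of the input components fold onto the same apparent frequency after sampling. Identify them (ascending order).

34 Hz, 98 Hz

fs/2 = 16 Hz.
98 Hz mod fs = 2 Hz.
2 Hz ≤ fs/2 = 16 Hz, appears at 2 Hz.
108 Hz mod fs = 12 Hz.
12 Hz ≤ fs/2 = 16 Hz, appears at 12 Hz.
86 Hz mod fs = 22 Hz.
22 Hz > fs/2 = 16 Hz, folds to fs − 22 Hz = 10 Hz.
34 Hz mod fs = 2 Hz.
2 Hz ≤ fs/2 = 16 Hz, appears at 2 Hz.
34 Hz and 98 Hz both map to 2 Hz.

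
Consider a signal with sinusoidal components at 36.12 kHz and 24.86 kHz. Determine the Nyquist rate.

Highest-frequency component: 36.12 kHz.
Nyquist rate = 2 × 36.12 kHz = 72.24 kHz.

72.24 kHz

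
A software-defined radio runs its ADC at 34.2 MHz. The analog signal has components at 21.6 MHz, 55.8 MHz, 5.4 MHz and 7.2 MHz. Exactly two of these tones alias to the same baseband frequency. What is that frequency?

fs/2 = 17.1 MHz.
21.6 MHz > fs/2 = 17.1 MHz, folds to fs − 21.6 MHz = 12.6 MHz.
55.8 MHz mod fs = 21.6 MHz.
21.6 MHz > fs/2 = 17.1 MHz, folds to fs − 21.6 MHz = 12.6 MHz.
5.4 MHz ≤ fs/2 = 17.1 MHz, passes unchanged.
7.2 MHz ≤ fs/2 = 17.1 MHz, passes unchanged.
21.6 MHz and 55.8 MHz both map to 12.6 MHz.

12.6 MHz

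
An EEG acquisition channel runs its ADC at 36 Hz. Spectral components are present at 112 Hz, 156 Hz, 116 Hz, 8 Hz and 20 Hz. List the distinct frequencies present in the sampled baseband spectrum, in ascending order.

fs/2 = 18 Hz.
112 Hz mod fs = 4 Hz.
4 Hz ≤ fs/2 = 18 Hz, appears at 4 Hz.
156 Hz mod fs = 12 Hz.
12 Hz ≤ fs/2 = 18 Hz, appears at 12 Hz.
116 Hz mod fs = 8 Hz.
8 Hz ≤ fs/2 = 18 Hz, appears at 8 Hz.
8 Hz ≤ fs/2 = 18 Hz, passes unchanged.
20 Hz > fs/2 = 18 Hz, folds to fs − 20 Hz = 16 Hz.
Distinct values: {4 Hz, 8 Hz, 12 Hz, 16 Hz}.

4 Hz, 8 Hz, 12 Hz, 16 Hz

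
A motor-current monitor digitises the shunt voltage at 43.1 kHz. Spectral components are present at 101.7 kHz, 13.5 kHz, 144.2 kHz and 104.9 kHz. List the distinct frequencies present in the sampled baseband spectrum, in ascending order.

13.5 kHz, 14.9 kHz, 15.5 kHz, 18.7 kHz

fs/2 = 21.55 kHz.
101.7 kHz mod fs = 15.5 kHz.
15.5 kHz ≤ fs/2 = 21.55 kHz, appears at 15.5 kHz.
13.5 kHz ≤ fs/2 = 21.55 kHz, passes unchanged.
144.2 kHz mod fs = 14.9 kHz.
14.9 kHz ≤ fs/2 = 21.55 kHz, appears at 14.9 kHz.
104.9 kHz mod fs = 18.7 kHz.
18.7 kHz ≤ fs/2 = 21.55 kHz, appears at 18.7 kHz.
Distinct values: {13.5 kHz, 14.9 kHz, 15.5 kHz, 18.7 kHz}.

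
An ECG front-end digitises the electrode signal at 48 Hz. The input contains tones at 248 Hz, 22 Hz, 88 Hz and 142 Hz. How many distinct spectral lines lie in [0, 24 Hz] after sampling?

3

fs/2 = 24 Hz.
248 Hz mod fs = 8 Hz.
8 Hz ≤ fs/2 = 24 Hz, appears at 8 Hz.
22 Hz ≤ fs/2 = 24 Hz, passes unchanged.
88 Hz mod fs = 40 Hz.
40 Hz > fs/2 = 24 Hz, folds to fs − 40 Hz = 8 Hz.
142 Hz mod fs = 46 Hz.
46 Hz > fs/2 = 24 Hz, folds to fs − 46 Hz = 2 Hz.
Distinct values: {2 Hz, 8 Hz, 22 Hz} → 3.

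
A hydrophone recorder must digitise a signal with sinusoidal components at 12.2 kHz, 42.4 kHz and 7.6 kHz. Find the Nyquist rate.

Highest-frequency component: 42.4 kHz.
Nyquist rate = 2 × 42.4 kHz = 84.8 kHz.

84.8 kHz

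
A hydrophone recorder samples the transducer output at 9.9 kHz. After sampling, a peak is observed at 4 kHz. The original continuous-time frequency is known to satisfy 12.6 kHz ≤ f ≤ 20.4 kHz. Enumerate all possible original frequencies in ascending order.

Frequencies that alias to 4 kHz are k·fs ± 4 kHz for integer k ≥ 0.
k=0: 4 kHz.
k=1: 5.9 kHz, 13.9 kHz.
k=2: 15.8 kHz, 23.8 kHz.
k=3: 25.7 kHz, 33.7 kHz.
Within [12.6 kHz, 20.4 kHz]: 13.9 kHz, 15.8 kHz.

13.9 kHz, 15.8 kHz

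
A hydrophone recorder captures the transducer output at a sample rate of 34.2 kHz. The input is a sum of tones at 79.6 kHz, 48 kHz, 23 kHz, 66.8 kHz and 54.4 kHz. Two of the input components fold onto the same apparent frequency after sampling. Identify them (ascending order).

23 kHz, 79.6 kHz

fs/2 = 17.1 kHz.
79.6 kHz mod fs = 11.2 kHz.
11.2 kHz ≤ fs/2 = 17.1 kHz, appears at 11.2 kHz.
48 kHz mod fs = 13.8 kHz.
13.8 kHz ≤ fs/2 = 17.1 kHz, appears at 13.8 kHz.
23 kHz > fs/2 = 17.1 kHz, folds to fs − 23 kHz = 11.2 kHz.
66.8 kHz mod fs = 32.6 kHz.
32.6 kHz > fs/2 = 17.1 kHz, folds to fs − 32.6 kHz = 1.6 kHz.
54.4 kHz mod fs = 20.2 kHz.
20.2 kHz > fs/2 = 17.1 kHz, folds to fs − 20.2 kHz = 14 kHz.
23 kHz and 79.6 kHz both map to 11.2 kHz.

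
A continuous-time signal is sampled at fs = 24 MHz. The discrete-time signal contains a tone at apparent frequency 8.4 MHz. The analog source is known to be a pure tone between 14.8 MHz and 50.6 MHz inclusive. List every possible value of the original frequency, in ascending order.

15.6 MHz, 32.4 MHz, 39.6 MHz

Frequencies that alias to 8.4 MHz are k·fs ± 8.4 MHz for integer k ≥ 0.
k=0: 8.4 MHz.
k=1: 15.6 MHz, 32.4 MHz.
k=2: 39.6 MHz, 56.4 MHz.
k=3: 63.6 MHz, 80.4 MHz.
Within [14.8 MHz, 50.6 MHz]: 15.6 MHz, 32.4 MHz, 39.6 MHz.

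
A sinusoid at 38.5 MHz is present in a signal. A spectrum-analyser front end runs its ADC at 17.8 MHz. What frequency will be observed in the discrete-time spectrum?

2.9 MHz

38.5 MHz mod fs = 2.9 MHz.
2.9 MHz ≤ fs/2 = 8.9 MHz, appears at 2.9 MHz.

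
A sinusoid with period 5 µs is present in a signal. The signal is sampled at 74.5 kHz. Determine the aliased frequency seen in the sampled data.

T = 5 µs → f = 1/T = 200 kHz.
200 kHz mod fs = 51 kHz.
51 kHz > fs/2 = 37.25 kHz, folds to fs − 51 kHz = 23.5 kHz.

23.5 kHz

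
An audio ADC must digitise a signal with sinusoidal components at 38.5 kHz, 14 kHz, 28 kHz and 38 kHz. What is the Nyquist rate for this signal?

77 kHz

Highest-frequency component: 38.5 kHz.
Nyquist rate = 2 × 38.5 kHz = 77 kHz.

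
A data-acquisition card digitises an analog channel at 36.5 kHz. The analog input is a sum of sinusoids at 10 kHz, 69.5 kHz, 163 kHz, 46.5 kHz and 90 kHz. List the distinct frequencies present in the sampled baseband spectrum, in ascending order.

fs/2 = 18.25 kHz.
10 kHz ≤ fs/2 = 18.25 kHz, passes unchanged.
69.5 kHz mod fs = 33 kHz.
33 kHz > fs/2 = 18.25 kHz, folds to fs − 33 kHz = 3.5 kHz.
163 kHz mod fs = 17 kHz.
17 kHz ≤ fs/2 = 18.25 kHz, appears at 17 kHz.
46.5 kHz mod fs = 10 kHz.
10 kHz ≤ fs/2 = 18.25 kHz, appears at 10 kHz.
90 kHz mod fs = 17 kHz.
17 kHz ≤ fs/2 = 18.25 kHz, appears at 17 kHz.
Distinct values: {3.5 kHz, 10 kHz, 17 kHz}.

3.5 kHz, 10 kHz, 17 kHz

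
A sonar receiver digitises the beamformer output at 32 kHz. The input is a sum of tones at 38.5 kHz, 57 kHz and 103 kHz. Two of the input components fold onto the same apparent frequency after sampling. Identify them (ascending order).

fs/2 = 16 kHz.
38.5 kHz mod fs = 6.5 kHz.
6.5 kHz ≤ fs/2 = 16 kHz, appears at 6.5 kHz.
57 kHz mod fs = 25 kHz.
25 kHz > fs/2 = 16 kHz, folds to fs − 25 kHz = 7 kHz.
103 kHz mod fs = 7 kHz.
7 kHz ≤ fs/2 = 16 kHz, appears at 7 kHz.
57 kHz and 103 kHz both map to 7 kHz.

57 kHz, 103 kHz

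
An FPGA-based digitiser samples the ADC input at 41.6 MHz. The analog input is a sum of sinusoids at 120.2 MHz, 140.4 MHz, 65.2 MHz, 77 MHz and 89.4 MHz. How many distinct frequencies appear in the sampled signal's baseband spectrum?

fs/2 = 20.8 MHz.
120.2 MHz mod fs = 37 MHz.
37 MHz > fs/2 = 20.8 MHz, folds to fs − 37 MHz = 4.6 MHz.
140.4 MHz mod fs = 15.6 MHz.
15.6 MHz ≤ fs/2 = 20.8 MHz, appears at 15.6 MHz.
65.2 MHz mod fs = 23.6 MHz.
23.6 MHz > fs/2 = 20.8 MHz, folds to fs − 23.6 MHz = 18 MHz.
77 MHz mod fs = 35.4 MHz.
35.4 MHz > fs/2 = 20.8 MHz, folds to fs − 35.4 MHz = 6.2 MHz.
89.4 MHz mod fs = 6.2 MHz.
6.2 MHz ≤ fs/2 = 20.8 MHz, appears at 6.2 MHz.
Distinct values: {4.6 MHz, 6.2 MHz, 15.6 MHz, 18 MHz} → 4.

4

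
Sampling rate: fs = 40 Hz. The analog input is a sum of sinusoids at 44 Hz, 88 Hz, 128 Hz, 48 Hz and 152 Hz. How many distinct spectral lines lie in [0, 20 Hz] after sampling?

2

fs/2 = 20 Hz.
44 Hz mod fs = 4 Hz.
4 Hz ≤ fs/2 = 20 Hz, appears at 4 Hz.
88 Hz mod fs = 8 Hz.
8 Hz ≤ fs/2 = 20 Hz, appears at 8 Hz.
128 Hz mod fs = 8 Hz.
8 Hz ≤ fs/2 = 20 Hz, appears at 8 Hz.
48 Hz mod fs = 8 Hz.
8 Hz ≤ fs/2 = 20 Hz, appears at 8 Hz.
152 Hz mod fs = 32 Hz.
32 Hz > fs/2 = 20 Hz, folds to fs − 32 Hz = 8 Hz.
Distinct values: {4 Hz, 8 Hz} → 2.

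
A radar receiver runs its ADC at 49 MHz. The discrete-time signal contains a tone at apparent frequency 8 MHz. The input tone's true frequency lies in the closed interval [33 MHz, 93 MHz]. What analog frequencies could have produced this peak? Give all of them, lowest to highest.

41 MHz, 57 MHz, 90 MHz

Frequencies that alias to 8 MHz are k·fs ± 8 MHz for integer k ≥ 0.
k=0: 8 MHz.
k=1: 41 MHz, 57 MHz.
k=2: 90 MHz, 106 MHz.
k=3: 139 MHz, 155 MHz.
Within [33 MHz, 93 MHz]: 41 MHz, 57 MHz, 90 MHz.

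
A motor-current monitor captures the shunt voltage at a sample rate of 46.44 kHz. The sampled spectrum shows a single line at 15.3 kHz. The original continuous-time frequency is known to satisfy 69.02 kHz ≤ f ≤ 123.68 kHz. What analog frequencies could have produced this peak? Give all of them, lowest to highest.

77.58 kHz, 108.18 kHz

Frequencies that alias to 15.3 kHz are k·fs ± 15.3 kHz for integer k ≥ 0.
k=0: 15.3 kHz.
k=1: 31.14 kHz, 61.74 kHz.
k=2: 77.58 kHz, 108.18 kHz.
k=3: 124.02 kHz, 154.62 kHz.
Within [69.02 kHz, 123.68 kHz]: 77.58 kHz, 108.18 kHz.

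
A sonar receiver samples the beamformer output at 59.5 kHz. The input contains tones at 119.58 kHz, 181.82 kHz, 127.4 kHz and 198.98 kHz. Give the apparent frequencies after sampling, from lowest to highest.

fs/2 = 29.75 kHz.
119.58 kHz mod fs = 0.58 kHz.
0.58 kHz ≤ fs/2 = 29.75 kHz, appears at 0.58 kHz.
181.82 kHz mod fs = 3.32 kHz.
3.32 kHz ≤ fs/2 = 29.75 kHz, appears at 3.32 kHz.
127.4 kHz mod fs = 8.4 kHz.
8.4 kHz ≤ fs/2 = 29.75 kHz, appears at 8.4 kHz.
198.98 kHz mod fs = 20.48 kHz.
20.48 kHz ≤ fs/2 = 29.75 kHz, appears at 20.48 kHz.
Distinct values: {0.58 kHz, 3.32 kHz, 8.4 kHz, 20.48 kHz}.

0.58 kHz, 3.32 kHz, 8.4 kHz, 20.48 kHz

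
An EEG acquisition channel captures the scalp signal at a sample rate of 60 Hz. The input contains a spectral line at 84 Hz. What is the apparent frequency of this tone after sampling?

84 Hz mod fs = 24 Hz.
24 Hz ≤ fs/2 = 30 Hz, appears at 24 Hz.

24 Hz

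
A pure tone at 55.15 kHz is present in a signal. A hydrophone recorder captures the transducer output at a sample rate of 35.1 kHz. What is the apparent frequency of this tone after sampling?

15.05 kHz

55.15 kHz mod fs = 20.05 kHz.
20.05 kHz > fs/2 = 17.55 kHz, folds to fs − 20.05 kHz = 15.05 kHz.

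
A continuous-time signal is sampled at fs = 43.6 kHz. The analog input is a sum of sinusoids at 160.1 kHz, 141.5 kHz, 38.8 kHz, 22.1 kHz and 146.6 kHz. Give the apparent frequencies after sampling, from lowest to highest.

4.8 kHz, 10.7 kHz, 14.3 kHz, 15.8 kHz, 21.5 kHz

fs/2 = 21.8 kHz.
160.1 kHz mod fs = 29.3 kHz.
29.3 kHz > fs/2 = 21.8 kHz, folds to fs − 29.3 kHz = 14.3 kHz.
141.5 kHz mod fs = 10.7 kHz.
10.7 kHz ≤ fs/2 = 21.8 kHz, appears at 10.7 kHz.
38.8 kHz > fs/2 = 21.8 kHz, folds to fs − 38.8 kHz = 4.8 kHz.
22.1 kHz > fs/2 = 21.8 kHz, folds to fs − 22.1 kHz = 21.5 kHz.
146.6 kHz mod fs = 15.8 kHz.
15.8 kHz ≤ fs/2 = 21.8 kHz, appears at 15.8 kHz.
Distinct values: {4.8 kHz, 10.7 kHz, 14.3 kHz, 15.8 kHz, 21.5 kHz}.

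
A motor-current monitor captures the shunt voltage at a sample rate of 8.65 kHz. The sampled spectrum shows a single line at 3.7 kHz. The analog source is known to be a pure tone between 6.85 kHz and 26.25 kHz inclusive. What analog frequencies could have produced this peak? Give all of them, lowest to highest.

12.35 kHz, 13.6 kHz, 21 kHz, 22.25 kHz

Frequencies that alias to 3.7 kHz are k·fs ± 3.7 kHz for integer k ≥ 0.
k=0: 3.7 kHz.
k=1: 4.95 kHz, 12.35 kHz.
k=2: 13.6 kHz, 21 kHz.
k=3: 22.25 kHz, 29.65 kHz.
k=4: 30.9 kHz, 38.3 kHz.
Within [6.85 kHz, 26.25 kHz]: 12.35 kHz, 13.6 kHz, 21 kHz, 22.25 kHz.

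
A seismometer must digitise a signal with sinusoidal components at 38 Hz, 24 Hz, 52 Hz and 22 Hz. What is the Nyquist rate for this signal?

104 Hz

Highest-frequency component: 52 Hz.
Nyquist rate = 2 × 52 Hz = 104 Hz.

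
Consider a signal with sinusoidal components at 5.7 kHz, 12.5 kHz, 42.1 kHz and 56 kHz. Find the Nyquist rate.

112 kHz

Highest-frequency component: 56 kHz.
Nyquist rate = 2 × 56 kHz = 112 kHz.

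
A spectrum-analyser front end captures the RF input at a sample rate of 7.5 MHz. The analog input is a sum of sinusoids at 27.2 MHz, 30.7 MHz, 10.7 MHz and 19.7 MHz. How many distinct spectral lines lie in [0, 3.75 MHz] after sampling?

3

fs/2 = 3.75 MHz.
27.2 MHz mod fs = 4.7 MHz.
4.7 MHz > fs/2 = 3.75 MHz, folds to fs − 4.7 MHz = 2.8 MHz.
30.7 MHz mod fs = 0.7 MHz.
0.7 MHz ≤ fs/2 = 3.75 MHz, appears at 0.7 MHz.
10.7 MHz mod fs = 3.2 MHz.
3.2 MHz ≤ fs/2 = 3.75 MHz, appears at 3.2 MHz.
19.7 MHz mod fs = 4.7 MHz.
4.7 MHz > fs/2 = 3.75 MHz, folds to fs − 4.7 MHz = 2.8 MHz.
Distinct values: {0.7 MHz, 2.8 MHz, 3.2 MHz} → 3.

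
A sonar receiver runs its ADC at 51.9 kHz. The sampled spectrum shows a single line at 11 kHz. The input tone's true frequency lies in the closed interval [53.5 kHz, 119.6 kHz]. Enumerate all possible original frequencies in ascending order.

62.9 kHz, 92.8 kHz, 114.8 kHz

Frequencies that alias to 11 kHz are k·fs ± 11 kHz for integer k ≥ 0.
k=0: 11 kHz.
k=1: 40.9 kHz, 62.9 kHz.
k=2: 92.8 kHz, 114.8 kHz.
k=3: 144.7 kHz, 166.7 kHz.
Within [53.5 kHz, 119.6 kHz]: 62.9 kHz, 92.8 kHz, 114.8 kHz.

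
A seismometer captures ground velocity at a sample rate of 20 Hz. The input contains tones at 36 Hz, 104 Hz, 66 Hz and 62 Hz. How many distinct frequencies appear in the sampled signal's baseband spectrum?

3

fs/2 = 10 Hz.
36 Hz mod fs = 16 Hz.
16 Hz > fs/2 = 10 Hz, folds to fs − 16 Hz = 4 Hz.
104 Hz mod fs = 4 Hz.
4 Hz ≤ fs/2 = 10 Hz, appears at 4 Hz.
66 Hz mod fs = 6 Hz.
6 Hz ≤ fs/2 = 10 Hz, appears at 6 Hz.
62 Hz mod fs = 2 Hz.
2 Hz ≤ fs/2 = 10 Hz, appears at 2 Hz.
Distinct values: {2 Hz, 4 Hz, 6 Hz} → 3.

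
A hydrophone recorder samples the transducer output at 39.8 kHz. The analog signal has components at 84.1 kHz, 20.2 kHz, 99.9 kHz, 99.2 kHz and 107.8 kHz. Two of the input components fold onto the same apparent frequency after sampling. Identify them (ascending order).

20.2 kHz, 99.2 kHz

fs/2 = 19.9 kHz.
84.1 kHz mod fs = 4.5 kHz.
4.5 kHz ≤ fs/2 = 19.9 kHz, appears at 4.5 kHz.
20.2 kHz > fs/2 = 19.9 kHz, folds to fs − 20.2 kHz = 19.6 kHz.
99.9 kHz mod fs = 20.3 kHz.
20.3 kHz > fs/2 = 19.9 kHz, folds to fs − 20.3 kHz = 19.5 kHz.
99.2 kHz mod fs = 19.6 kHz.
19.6 kHz ≤ fs/2 = 19.9 kHz, appears at 19.6 kHz.
107.8 kHz mod fs = 28.2 kHz.
28.2 kHz > fs/2 = 19.9 kHz, folds to fs − 28.2 kHz = 11.6 kHz.
20.2 kHz and 99.2 kHz both map to 19.6 kHz.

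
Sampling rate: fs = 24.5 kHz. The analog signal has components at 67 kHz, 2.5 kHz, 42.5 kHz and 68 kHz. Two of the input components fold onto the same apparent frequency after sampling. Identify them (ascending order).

42.5 kHz, 67 kHz

fs/2 = 12.25 kHz.
67 kHz mod fs = 18 kHz.
18 kHz > fs/2 = 12.25 kHz, folds to fs − 18 kHz = 6.5 kHz.
2.5 kHz ≤ fs/2 = 12.25 kHz, passes unchanged.
42.5 kHz mod fs = 18 kHz.
18 kHz > fs/2 = 12.25 kHz, folds to fs − 18 kHz = 6.5 kHz.
68 kHz mod fs = 19 kHz.
19 kHz > fs/2 = 12.25 kHz, folds to fs − 19 kHz = 5.5 kHz.
42.5 kHz and 67 kHz both map to 6.5 kHz.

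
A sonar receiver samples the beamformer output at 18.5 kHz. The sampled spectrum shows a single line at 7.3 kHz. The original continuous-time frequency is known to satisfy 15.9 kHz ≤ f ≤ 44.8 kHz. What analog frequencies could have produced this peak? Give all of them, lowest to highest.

25.8 kHz, 29.7 kHz, 44.3 kHz

Frequencies that alias to 7.3 kHz are k·fs ± 7.3 kHz for integer k ≥ 0.
k=0: 7.3 kHz.
k=1: 11.2 kHz, 25.8 kHz.
k=2: 29.7 kHz, 44.3 kHz.
k=3: 48.2 kHz, 62.8 kHz.
Within [15.9 kHz, 44.8 kHz]: 25.8 kHz, 29.7 kHz, 44.3 kHz.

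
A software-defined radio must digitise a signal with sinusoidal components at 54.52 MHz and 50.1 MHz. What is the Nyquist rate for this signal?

109.04 MHz

Highest-frequency component: 54.52 MHz.
Nyquist rate = 2 × 54.52 MHz = 109.04 MHz.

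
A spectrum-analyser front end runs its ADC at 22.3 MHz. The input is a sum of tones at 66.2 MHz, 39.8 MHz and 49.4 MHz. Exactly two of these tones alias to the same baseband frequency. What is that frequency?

fs/2 = 11.15 MHz.
66.2 MHz mod fs = 21.6 MHz.
21.6 MHz > fs/2 = 11.15 MHz, folds to fs − 21.6 MHz = 0.7 MHz.
39.8 MHz mod fs = 17.5 MHz.
17.5 MHz > fs/2 = 11.15 MHz, folds to fs − 17.5 MHz = 4.8 MHz.
49.4 MHz mod fs = 4.8 MHz.
4.8 MHz ≤ fs/2 = 11.15 MHz, appears at 4.8 MHz.
39.8 MHz and 49.4 MHz both map to 4.8 MHz.

4.8 MHz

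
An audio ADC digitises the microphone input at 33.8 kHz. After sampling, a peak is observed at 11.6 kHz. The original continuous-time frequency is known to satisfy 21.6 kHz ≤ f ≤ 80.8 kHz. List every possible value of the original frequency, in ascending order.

Frequencies that alias to 11.6 kHz are k·fs ± 11.6 kHz for integer k ≥ 0.
k=0: 11.6 kHz.
k=1: 22.2 kHz, 45.4 kHz.
k=2: 56 kHz, 79.2 kHz.
k=3: 89.8 kHz, 113 kHz.
Within [21.6 kHz, 80.8 kHz]: 22.2 kHz, 45.4 kHz, 56 kHz, 79.2 kHz.

22.2 kHz, 45.4 kHz, 56 kHz, 79.2 kHz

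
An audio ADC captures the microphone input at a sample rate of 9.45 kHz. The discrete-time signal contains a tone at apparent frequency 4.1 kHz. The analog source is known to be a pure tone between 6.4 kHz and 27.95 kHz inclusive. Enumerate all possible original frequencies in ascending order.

13.55 kHz, 14.8 kHz, 23 kHz, 24.25 kHz

Frequencies that alias to 4.1 kHz are k·fs ± 4.1 kHz for integer k ≥ 0.
k=0: 4.1 kHz.
k=1: 5.35 kHz, 13.55 kHz.
k=2: 14.8 kHz, 23 kHz.
k=3: 24.25 kHz, 32.45 kHz.
k=4: 33.7 kHz, 41.9 kHz.
Within [6.4 kHz, 27.95 kHz]: 13.55 kHz, 14.8 kHz, 23 kHz, 24.25 kHz.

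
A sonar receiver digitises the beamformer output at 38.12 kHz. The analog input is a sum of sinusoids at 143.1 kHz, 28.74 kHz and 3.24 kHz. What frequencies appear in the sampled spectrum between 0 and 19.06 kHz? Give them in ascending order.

3.24 kHz, 9.38 kHz

fs/2 = 19.06 kHz.
143.1 kHz mod fs = 28.74 kHz.
28.74 kHz > fs/2 = 19.06 kHz, folds to fs − 28.74 kHz = 9.38 kHz.
28.74 kHz > fs/2 = 19.06 kHz, folds to fs − 28.74 kHz = 9.38 kHz.
3.24 kHz ≤ fs/2 = 19.06 kHz, passes unchanged.
Distinct values: {3.24 kHz, 9.38 kHz}.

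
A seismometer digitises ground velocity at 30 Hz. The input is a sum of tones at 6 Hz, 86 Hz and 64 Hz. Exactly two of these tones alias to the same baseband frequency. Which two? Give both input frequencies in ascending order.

fs/2 = 15 Hz.
6 Hz ≤ fs/2 = 15 Hz, passes unchanged.
86 Hz mod fs = 26 Hz.
26 Hz > fs/2 = 15 Hz, folds to fs − 26 Hz = 4 Hz.
64 Hz mod fs = 4 Hz.
4 Hz ≤ fs/2 = 15 Hz, appears at 4 Hz.
64 Hz and 86 Hz both map to 4 Hz.

64 Hz, 86 Hz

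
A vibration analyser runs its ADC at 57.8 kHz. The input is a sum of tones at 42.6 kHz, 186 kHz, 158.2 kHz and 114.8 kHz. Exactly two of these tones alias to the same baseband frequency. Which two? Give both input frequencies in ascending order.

fs/2 = 28.9 kHz.
42.6 kHz > fs/2 = 28.9 kHz, folds to fs − 42.6 kHz = 15.2 kHz.
186 kHz mod fs = 12.6 kHz.
12.6 kHz ≤ fs/2 = 28.9 kHz, appears at 12.6 kHz.
158.2 kHz mod fs = 42.6 kHz.
42.6 kHz > fs/2 = 28.9 kHz, folds to fs − 42.6 kHz = 15.2 kHz.
114.8 kHz mod fs = 57 kHz.
57 kHz > fs/2 = 28.9 kHz, folds to fs − 57 kHz = 0.8 kHz.
42.6 kHz and 158.2 kHz both map to 15.2 kHz.

42.6 kHz, 158.2 kHz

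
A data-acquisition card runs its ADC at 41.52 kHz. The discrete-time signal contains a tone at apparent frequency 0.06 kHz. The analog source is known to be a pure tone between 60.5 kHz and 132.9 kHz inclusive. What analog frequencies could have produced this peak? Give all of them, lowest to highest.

82.98 kHz, 83.1 kHz, 124.5 kHz, 124.62 kHz

Frequencies that alias to 0.06 kHz are k·fs ± 0.06 kHz for integer k ≥ 0.
k=0: 0.06 kHz.
k=1: 41.46 kHz, 41.58 kHz.
k=2: 82.98 kHz, 83.1 kHz.
k=3: 124.5 kHz, 124.62 kHz.
k=4: 166.02 kHz, 166.14 kHz.
Within [60.5 kHz, 132.9 kHz]: 82.98 kHz, 83.1 kHz, 124.5 kHz, 124.62 kHz.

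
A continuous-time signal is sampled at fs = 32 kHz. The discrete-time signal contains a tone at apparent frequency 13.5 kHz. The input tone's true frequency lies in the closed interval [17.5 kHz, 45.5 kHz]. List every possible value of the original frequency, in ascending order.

18.5 kHz, 45.5 kHz

Frequencies that alias to 13.5 kHz are k·fs ± 13.5 kHz for integer k ≥ 0.
k=0: 13.5 kHz.
k=1: 18.5 kHz, 45.5 kHz.
k=2: 50.5 kHz, 77.5 kHz.
Within [17.5 kHz, 45.5 kHz]: 18.5 kHz, 45.5 kHz.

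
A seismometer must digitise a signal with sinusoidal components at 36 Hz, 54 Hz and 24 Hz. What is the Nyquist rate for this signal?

Highest-frequency component: 54 Hz.
Nyquist rate = 2 × 54 Hz = 108 Hz.

108 Hz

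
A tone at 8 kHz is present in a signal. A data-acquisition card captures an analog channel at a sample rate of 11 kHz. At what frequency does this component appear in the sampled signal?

3 kHz

8 kHz > fs/2 = 5.5 kHz, folds to fs − 8 kHz = 3 kHz.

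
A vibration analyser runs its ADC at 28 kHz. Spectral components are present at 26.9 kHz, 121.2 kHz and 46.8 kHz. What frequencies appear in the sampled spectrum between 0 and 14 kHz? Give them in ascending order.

fs/2 = 14 kHz.
26.9 kHz > fs/2 = 14 kHz, folds to fs − 26.9 kHz = 1.1 kHz.
121.2 kHz mod fs = 9.2 kHz.
9.2 kHz ≤ fs/2 = 14 kHz, appears at 9.2 kHz.
46.8 kHz mod fs = 18.8 kHz.
18.8 kHz > fs/2 = 14 kHz, folds to fs − 18.8 kHz = 9.2 kHz.
Distinct values: {1.1 kHz, 9.2 kHz}.

1.1 kHz, 9.2 kHz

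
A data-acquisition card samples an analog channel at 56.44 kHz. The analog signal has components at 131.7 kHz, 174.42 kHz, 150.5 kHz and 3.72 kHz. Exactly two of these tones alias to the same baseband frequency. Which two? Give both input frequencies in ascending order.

fs/2 = 28.22 kHz.
131.7 kHz mod fs = 18.82 kHz.
18.82 kHz ≤ fs/2 = 28.22 kHz, appears at 18.82 kHz.
174.42 kHz mod fs = 5.1 kHz.
5.1 kHz ≤ fs/2 = 28.22 kHz, appears at 5.1 kHz.
150.5 kHz mod fs = 37.62 kHz.
37.62 kHz > fs/2 = 28.22 kHz, folds to fs − 37.62 kHz = 18.82 kHz.
3.72 kHz ≤ fs/2 = 28.22 kHz, passes unchanged.
131.7 kHz and 150.5 kHz both map to 18.82 kHz.

131.7 kHz, 150.5 kHz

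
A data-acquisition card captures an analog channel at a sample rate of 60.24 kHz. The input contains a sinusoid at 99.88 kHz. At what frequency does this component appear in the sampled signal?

20.6 kHz

99.88 kHz mod fs = 39.64 kHz.
39.64 kHz > fs/2 = 30.12 kHz, folds to fs − 39.64 kHz = 20.6 kHz.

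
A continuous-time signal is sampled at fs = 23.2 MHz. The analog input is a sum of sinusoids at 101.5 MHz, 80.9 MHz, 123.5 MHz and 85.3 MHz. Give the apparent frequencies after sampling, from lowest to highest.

7.5 MHz, 8.7 MHz, 11.3 MHz

fs/2 = 11.6 MHz.
101.5 MHz mod fs = 8.7 MHz.
8.7 MHz ≤ fs/2 = 11.6 MHz, appears at 8.7 MHz.
80.9 MHz mod fs = 11.3 MHz.
11.3 MHz ≤ fs/2 = 11.6 MHz, appears at 11.3 MHz.
123.5 MHz mod fs = 7.5 MHz.
7.5 MHz ≤ fs/2 = 11.6 MHz, appears at 7.5 MHz.
85.3 MHz mod fs = 15.7 MHz.
15.7 MHz > fs/2 = 11.6 MHz, folds to fs − 15.7 MHz = 7.5 MHz.
Distinct values: {7.5 MHz, 8.7 MHz, 11.3 MHz}.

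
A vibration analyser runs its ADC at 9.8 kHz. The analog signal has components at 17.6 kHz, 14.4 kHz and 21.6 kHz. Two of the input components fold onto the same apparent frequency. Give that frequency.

2 kHz

fs/2 = 4.9 kHz.
17.6 kHz mod fs = 7.8 kHz.
7.8 kHz > fs/2 = 4.9 kHz, folds to fs − 7.8 kHz = 2 kHz.
14.4 kHz mod fs = 4.6 kHz.
4.6 kHz ≤ fs/2 = 4.9 kHz, appears at 4.6 kHz.
21.6 kHz mod fs = 2 kHz.
2 kHz ≤ fs/2 = 4.9 kHz, appears at 2 kHz.
17.6 kHz and 21.6 kHz both map to 2 kHz.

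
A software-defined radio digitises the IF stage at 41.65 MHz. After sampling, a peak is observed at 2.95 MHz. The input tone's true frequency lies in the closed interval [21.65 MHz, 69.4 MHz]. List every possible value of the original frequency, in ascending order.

38.7 MHz, 44.6 MHz

Frequencies that alias to 2.95 MHz are k·fs ± 2.95 MHz for integer k ≥ 0.
k=0: 2.95 MHz.
k=1: 38.7 MHz, 44.6 MHz.
k=2: 80.35 MHz, 86.25 MHz.
Within [21.65 MHz, 69.4 MHz]: 38.7 MHz, 44.6 MHz.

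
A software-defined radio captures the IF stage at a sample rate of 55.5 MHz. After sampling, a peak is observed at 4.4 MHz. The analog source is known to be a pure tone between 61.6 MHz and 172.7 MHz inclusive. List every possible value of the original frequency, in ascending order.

106.6 MHz, 115.4 MHz, 162.1 MHz, 170.9 MHz

Frequencies that alias to 4.4 MHz are k·fs ± 4.4 MHz for integer k ≥ 0.
k=0: 4.4 MHz.
k=1: 51.1 MHz, 59.9 MHz.
k=2: 106.6 MHz, 115.4 MHz.
k=3: 162.1 MHz, 170.9 MHz.
k=4: 217.6 MHz, 226.4 MHz.
Within [61.6 MHz, 172.7 MHz]: 106.6 MHz, 115.4 MHz, 162.1 MHz, 170.9 MHz.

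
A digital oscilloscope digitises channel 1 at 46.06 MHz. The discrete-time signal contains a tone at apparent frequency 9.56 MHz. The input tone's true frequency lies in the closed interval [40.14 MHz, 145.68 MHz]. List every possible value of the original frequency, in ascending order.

55.62 MHz, 82.56 MHz, 101.68 MHz, 128.62 MHz

Frequencies that alias to 9.56 MHz are k·fs ± 9.56 MHz for integer k ≥ 0.
k=0: 9.56 MHz.
k=1: 36.5 MHz, 55.62 MHz.
k=2: 82.56 MHz, 101.68 MHz.
k=3: 128.62 MHz, 147.74 MHz.
k=4: 174.68 MHz, 193.8 MHz.
Within [40.14 MHz, 145.68 MHz]: 55.62 MHz, 82.56 MHz, 101.68 MHz, 128.62 MHz.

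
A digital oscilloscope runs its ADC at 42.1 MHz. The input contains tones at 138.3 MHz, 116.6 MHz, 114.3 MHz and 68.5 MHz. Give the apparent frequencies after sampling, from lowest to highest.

9.7 MHz, 12 MHz, 15.7 MHz

fs/2 = 21.05 MHz.
138.3 MHz mod fs = 12 MHz.
12 MHz ≤ fs/2 = 21.05 MHz, appears at 12 MHz.
116.6 MHz mod fs = 32.4 MHz.
32.4 MHz > fs/2 = 21.05 MHz, folds to fs − 32.4 MHz = 9.7 MHz.
114.3 MHz mod fs = 30.1 MHz.
30.1 MHz > fs/2 = 21.05 MHz, folds to fs − 30.1 MHz = 12 MHz.
68.5 MHz mod fs = 26.4 MHz.
26.4 MHz > fs/2 = 21.05 MHz, folds to fs − 26.4 MHz = 15.7 MHz.
Distinct values: {9.7 MHz, 12 MHz, 15.7 MHz}.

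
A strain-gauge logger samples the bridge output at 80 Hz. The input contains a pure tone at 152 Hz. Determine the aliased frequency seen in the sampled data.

152 Hz mod fs = 72 Hz.
72 Hz > fs/2 = 40 Hz, folds to fs − 72 Hz = 8 Hz.

8 Hz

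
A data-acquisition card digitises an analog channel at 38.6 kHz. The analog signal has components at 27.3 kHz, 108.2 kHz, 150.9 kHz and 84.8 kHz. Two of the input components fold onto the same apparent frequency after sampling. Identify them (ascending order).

fs/2 = 19.3 kHz.
27.3 kHz > fs/2 = 19.3 kHz, folds to fs − 27.3 kHz = 11.3 kHz.
108.2 kHz mod fs = 31 kHz.
31 kHz > fs/2 = 19.3 kHz, folds to fs − 31 kHz = 7.6 kHz.
150.9 kHz mod fs = 35.1 kHz.
35.1 kHz > fs/2 = 19.3 kHz, folds to fs − 35.1 kHz = 3.5 kHz.
84.8 kHz mod fs = 7.6 kHz.
7.6 kHz ≤ fs/2 = 19.3 kHz, appears at 7.6 kHz.
84.8 kHz and 108.2 kHz both map to 7.6 kHz.

84.8 kHz, 108.2 kHz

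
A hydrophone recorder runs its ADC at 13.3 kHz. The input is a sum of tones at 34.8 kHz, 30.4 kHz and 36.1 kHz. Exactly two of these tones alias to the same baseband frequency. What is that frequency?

3.8 kHz

fs/2 = 6.65 kHz.
34.8 kHz mod fs = 8.2 kHz.
8.2 kHz > fs/2 = 6.65 kHz, folds to fs − 8.2 kHz = 5.1 kHz.
30.4 kHz mod fs = 3.8 kHz.
3.8 kHz ≤ fs/2 = 6.65 kHz, appears at 3.8 kHz.
36.1 kHz mod fs = 9.5 kHz.
9.5 kHz > fs/2 = 6.65 kHz, folds to fs − 9.5 kHz = 3.8 kHz.
30.4 kHz and 36.1 kHz both map to 3.8 kHz.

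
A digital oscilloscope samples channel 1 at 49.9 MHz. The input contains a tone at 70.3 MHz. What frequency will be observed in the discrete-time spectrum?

70.3 MHz mod fs = 20.4 MHz.
20.4 MHz ≤ fs/2 = 24.95 MHz, appears at 20.4 MHz.

20.4 MHz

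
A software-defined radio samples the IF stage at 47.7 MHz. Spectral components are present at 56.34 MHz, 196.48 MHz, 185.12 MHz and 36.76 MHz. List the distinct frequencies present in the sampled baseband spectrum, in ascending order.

5.68 MHz, 8.64 MHz, 10.94 MHz

fs/2 = 23.85 MHz.
56.34 MHz mod fs = 8.64 MHz.
8.64 MHz ≤ fs/2 = 23.85 MHz, appears at 8.64 MHz.
196.48 MHz mod fs = 5.68 MHz.
5.68 MHz ≤ fs/2 = 23.85 MHz, appears at 5.68 MHz.
185.12 MHz mod fs = 42.02 MHz.
42.02 MHz > fs/2 = 23.85 MHz, folds to fs − 42.02 MHz = 5.68 MHz.
36.76 MHz > fs/2 = 23.85 MHz, folds to fs − 36.76 MHz = 10.94 MHz.
Distinct values: {5.68 MHz, 8.64 MHz, 10.94 MHz}.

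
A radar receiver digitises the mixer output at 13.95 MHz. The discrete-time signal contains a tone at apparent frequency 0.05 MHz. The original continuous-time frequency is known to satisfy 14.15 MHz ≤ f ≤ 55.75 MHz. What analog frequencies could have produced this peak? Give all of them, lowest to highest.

27.85 MHz, 27.95 MHz, 41.8 MHz, 41.9 MHz, 55.75 MHz

Frequencies that alias to 0.05 MHz are k·fs ± 0.05 MHz for integer k ≥ 0.
k=0: 0.05 MHz.
k=1: 13.9 MHz, 14 MHz.
k=2: 27.85 MHz, 27.95 MHz.
k=3: 41.8 MHz, 41.9 MHz.
k=4: 55.75 MHz, 55.85 MHz.
k=5: 69.7 MHz, 69.8 MHz.
Within [14.15 MHz, 55.75 MHz]: 27.85 MHz, 27.95 MHz, 41.8 MHz, 41.9 MHz, 55.75 MHz.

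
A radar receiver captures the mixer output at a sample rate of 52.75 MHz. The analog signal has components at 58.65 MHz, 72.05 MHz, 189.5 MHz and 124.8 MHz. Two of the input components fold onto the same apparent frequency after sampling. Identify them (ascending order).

72.05 MHz, 124.8 MHz

fs/2 = 26.375 MHz.
58.65 MHz mod fs = 5.9 MHz.
5.9 MHz ≤ fs/2 = 26.375 MHz, appears at 5.9 MHz.
72.05 MHz mod fs = 19.3 MHz.
19.3 MHz ≤ fs/2 = 26.375 MHz, appears at 19.3 MHz.
189.5 MHz mod fs = 31.25 MHz.
31.25 MHz > fs/2 = 26.375 MHz, folds to fs − 31.25 MHz = 21.5 MHz.
124.8 MHz mod fs = 19.3 MHz.
19.3 MHz ≤ fs/2 = 26.375 MHz, appears at 19.3 MHz.
72.05 MHz and 124.8 MHz both map to 19.3 MHz.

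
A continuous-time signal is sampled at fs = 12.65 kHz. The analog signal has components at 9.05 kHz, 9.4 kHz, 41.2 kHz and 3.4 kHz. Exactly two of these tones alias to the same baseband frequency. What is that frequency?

fs/2 = 6.325 kHz.
9.05 kHz > fs/2 = 6.325 kHz, folds to fs − 9.05 kHz = 3.6 kHz.
9.4 kHz > fs/2 = 6.325 kHz, folds to fs − 9.4 kHz = 3.25 kHz.
41.2 kHz mod fs = 3.25 kHz.
3.25 kHz ≤ fs/2 = 6.325 kHz, appears at 3.25 kHz.
3.4 kHz ≤ fs/2 = 6.325 kHz, passes unchanged.
9.4 kHz and 41.2 kHz both map to 3.25 kHz.

3.25 kHz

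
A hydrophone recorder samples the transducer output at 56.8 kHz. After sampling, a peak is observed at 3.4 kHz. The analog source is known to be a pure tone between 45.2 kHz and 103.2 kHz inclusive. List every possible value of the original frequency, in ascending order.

Frequencies that alias to 3.4 kHz are k·fs ± 3.4 kHz for integer k ≥ 0.
k=0: 3.4 kHz.
k=1: 53.4 kHz, 60.2 kHz.
k=2: 110.2 kHz, 117 kHz.
Within [45.2 kHz, 103.2 kHz]: 53.4 kHz, 60.2 kHz.

53.4 kHz, 60.2 kHz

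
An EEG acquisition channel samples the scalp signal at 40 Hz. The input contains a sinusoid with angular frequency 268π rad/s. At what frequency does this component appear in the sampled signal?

14 Hz

ω = 268π rad/s → f = ω/(2π) = 134 Hz.
134 Hz mod fs = 14 Hz.
14 Hz ≤ fs/2 = 20 Hz, appears at 14 Hz.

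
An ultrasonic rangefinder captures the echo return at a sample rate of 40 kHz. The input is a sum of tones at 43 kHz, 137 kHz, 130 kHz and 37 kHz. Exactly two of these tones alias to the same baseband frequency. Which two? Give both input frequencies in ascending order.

37 kHz, 43 kHz

fs/2 = 20 kHz.
43 kHz mod fs = 3 kHz.
3 kHz ≤ fs/2 = 20 kHz, appears at 3 kHz.
137 kHz mod fs = 17 kHz.
17 kHz ≤ fs/2 = 20 kHz, appears at 17 kHz.
130 kHz mod fs = 10 kHz.
10 kHz ≤ fs/2 = 20 kHz, appears at 10 kHz.
37 kHz > fs/2 = 20 kHz, folds to fs − 37 kHz = 3 kHz.
37 kHz and 43 kHz both map to 3 kHz.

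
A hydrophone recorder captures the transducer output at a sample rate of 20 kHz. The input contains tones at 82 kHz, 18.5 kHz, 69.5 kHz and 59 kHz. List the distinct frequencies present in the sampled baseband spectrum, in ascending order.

1 kHz, 1.5 kHz, 2 kHz, 9.5 kHz

fs/2 = 10 kHz.
82 kHz mod fs = 2 kHz.
2 kHz ≤ fs/2 = 10 kHz, appears at 2 kHz.
18.5 kHz > fs/2 = 10 kHz, folds to fs − 18.5 kHz = 1.5 kHz.
69.5 kHz mod fs = 9.5 kHz.
9.5 kHz ≤ fs/2 = 10 kHz, appears at 9.5 kHz.
59 kHz mod fs = 19 kHz.
19 kHz > fs/2 = 10 kHz, folds to fs − 19 kHz = 1 kHz.
Distinct values: {1 kHz, 1.5 kHz, 2 kHz, 9.5 kHz}.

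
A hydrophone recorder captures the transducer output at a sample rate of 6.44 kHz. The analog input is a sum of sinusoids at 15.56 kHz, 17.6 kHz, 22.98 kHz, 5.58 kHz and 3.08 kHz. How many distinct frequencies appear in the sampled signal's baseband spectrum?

fs/2 = 3.22 kHz.
15.56 kHz mod fs = 2.68 kHz.
2.68 kHz ≤ fs/2 = 3.22 kHz, appears at 2.68 kHz.
17.6 kHz mod fs = 4.72 kHz.
4.72 kHz > fs/2 = 3.22 kHz, folds to fs − 4.72 kHz = 1.72 kHz.
22.98 kHz mod fs = 3.66 kHz.
3.66 kHz > fs/2 = 3.22 kHz, folds to fs − 3.66 kHz = 2.78 kHz.
5.58 kHz > fs/2 = 3.22 kHz, folds to fs − 5.58 kHz = 0.86 kHz.
3.08 kHz ≤ fs/2 = 3.22 kHz, passes unchanged.
Distinct values: {0.86 kHz, 1.72 kHz, 2.68 kHz, 2.78 kHz, 3.08 kHz} → 5.

5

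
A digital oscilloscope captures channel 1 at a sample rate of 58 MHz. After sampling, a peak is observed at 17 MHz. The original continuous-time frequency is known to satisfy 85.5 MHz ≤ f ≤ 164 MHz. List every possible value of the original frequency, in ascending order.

Frequencies that alias to 17 MHz are k·fs ± 17 MHz for integer k ≥ 0.
k=0: 17 MHz.
k=1: 41 MHz, 75 MHz.
k=2: 99 MHz, 133 MHz.
k=3: 157 MHz, 191 MHz.
k=4: 215 MHz, 249 MHz.
Within [85.5 MHz, 164 MHz]: 99 MHz, 133 MHz, 157 MHz.

99 MHz, 133 MHz, 157 MHz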